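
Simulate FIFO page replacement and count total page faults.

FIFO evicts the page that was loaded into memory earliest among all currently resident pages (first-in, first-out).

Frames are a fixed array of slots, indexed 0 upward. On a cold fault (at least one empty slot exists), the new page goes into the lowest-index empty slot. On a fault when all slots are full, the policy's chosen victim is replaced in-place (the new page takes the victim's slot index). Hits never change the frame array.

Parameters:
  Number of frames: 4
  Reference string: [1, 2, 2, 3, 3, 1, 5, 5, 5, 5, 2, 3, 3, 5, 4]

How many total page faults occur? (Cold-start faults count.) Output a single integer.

Answer: 5

Derivation:
Step 0: ref 1 → FAULT, frames=[1,-,-,-]
Step 1: ref 2 → FAULT, frames=[1,2,-,-]
Step 2: ref 2 → HIT, frames=[1,2,-,-]
Step 3: ref 3 → FAULT, frames=[1,2,3,-]
Step 4: ref 3 → HIT, frames=[1,2,3,-]
Step 5: ref 1 → HIT, frames=[1,2,3,-]
Step 6: ref 5 → FAULT, frames=[1,2,3,5]
Step 7: ref 5 → HIT, frames=[1,2,3,5]
Step 8: ref 5 → HIT, frames=[1,2,3,5]
Step 9: ref 5 → HIT, frames=[1,2,3,5]
Step 10: ref 2 → HIT, frames=[1,2,3,5]
Step 11: ref 3 → HIT, frames=[1,2,3,5]
Step 12: ref 3 → HIT, frames=[1,2,3,5]
Step 13: ref 5 → HIT, frames=[1,2,3,5]
Step 14: ref 4 → FAULT (evict 1), frames=[4,2,3,5]
Total faults: 5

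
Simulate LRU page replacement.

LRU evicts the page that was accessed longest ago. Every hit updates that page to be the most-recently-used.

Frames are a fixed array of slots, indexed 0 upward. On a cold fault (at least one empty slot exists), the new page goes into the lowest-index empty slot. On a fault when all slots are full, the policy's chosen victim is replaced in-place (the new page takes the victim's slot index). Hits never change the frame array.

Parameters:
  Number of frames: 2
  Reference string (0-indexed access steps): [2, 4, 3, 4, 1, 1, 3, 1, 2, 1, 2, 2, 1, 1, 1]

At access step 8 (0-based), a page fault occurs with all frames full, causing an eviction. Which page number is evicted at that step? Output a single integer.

Step 0: ref 2 -> FAULT, frames=[2,-]
Step 1: ref 4 -> FAULT, frames=[2,4]
Step 2: ref 3 -> FAULT, evict 2, frames=[3,4]
Step 3: ref 4 -> HIT, frames=[3,4]
Step 4: ref 1 -> FAULT, evict 3, frames=[1,4]
Step 5: ref 1 -> HIT, frames=[1,4]
Step 6: ref 3 -> FAULT, evict 4, frames=[1,3]
Step 7: ref 1 -> HIT, frames=[1,3]
Step 8: ref 2 -> FAULT, evict 3, frames=[1,2]
At step 8: evicted page 3

Answer: 3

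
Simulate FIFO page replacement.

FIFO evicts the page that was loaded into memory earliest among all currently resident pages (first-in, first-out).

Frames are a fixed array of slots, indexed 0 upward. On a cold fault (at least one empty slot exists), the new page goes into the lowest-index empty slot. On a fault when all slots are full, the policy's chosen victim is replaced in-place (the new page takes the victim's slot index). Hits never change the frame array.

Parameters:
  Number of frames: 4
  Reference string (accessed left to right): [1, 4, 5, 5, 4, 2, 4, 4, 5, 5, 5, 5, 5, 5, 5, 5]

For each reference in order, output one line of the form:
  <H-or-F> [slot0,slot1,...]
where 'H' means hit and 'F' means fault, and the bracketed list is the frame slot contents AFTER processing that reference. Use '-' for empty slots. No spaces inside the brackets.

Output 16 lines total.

F [1,-,-,-]
F [1,4,-,-]
F [1,4,5,-]
H [1,4,5,-]
H [1,4,5,-]
F [1,4,5,2]
H [1,4,5,2]
H [1,4,5,2]
H [1,4,5,2]
H [1,4,5,2]
H [1,4,5,2]
H [1,4,5,2]
H [1,4,5,2]
H [1,4,5,2]
H [1,4,5,2]
H [1,4,5,2]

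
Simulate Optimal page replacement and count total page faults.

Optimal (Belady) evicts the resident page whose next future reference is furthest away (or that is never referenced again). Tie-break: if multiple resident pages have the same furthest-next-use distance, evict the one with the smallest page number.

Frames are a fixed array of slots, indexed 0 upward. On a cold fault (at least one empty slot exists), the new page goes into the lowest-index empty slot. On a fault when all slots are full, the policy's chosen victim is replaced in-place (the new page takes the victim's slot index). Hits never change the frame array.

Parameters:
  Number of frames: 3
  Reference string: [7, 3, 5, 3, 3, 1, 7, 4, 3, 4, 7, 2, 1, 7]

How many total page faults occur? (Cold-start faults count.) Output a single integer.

Step 0: ref 7 → FAULT, frames=[7,-,-]
Step 1: ref 3 → FAULT, frames=[7,3,-]
Step 2: ref 5 → FAULT, frames=[7,3,5]
Step 3: ref 3 → HIT, frames=[7,3,5]
Step 4: ref 3 → HIT, frames=[7,3,5]
Step 5: ref 1 → FAULT (evict 5), frames=[7,3,1]
Step 6: ref 7 → HIT, frames=[7,3,1]
Step 7: ref 4 → FAULT (evict 1), frames=[7,3,4]
Step 8: ref 3 → HIT, frames=[7,3,4]
Step 9: ref 4 → HIT, frames=[7,3,4]
Step 10: ref 7 → HIT, frames=[7,3,4]
Step 11: ref 2 → FAULT (evict 3), frames=[7,2,4]
Step 12: ref 1 → FAULT (evict 2), frames=[7,1,4]
Step 13: ref 7 → HIT, frames=[7,1,4]
Total faults: 7

Answer: 7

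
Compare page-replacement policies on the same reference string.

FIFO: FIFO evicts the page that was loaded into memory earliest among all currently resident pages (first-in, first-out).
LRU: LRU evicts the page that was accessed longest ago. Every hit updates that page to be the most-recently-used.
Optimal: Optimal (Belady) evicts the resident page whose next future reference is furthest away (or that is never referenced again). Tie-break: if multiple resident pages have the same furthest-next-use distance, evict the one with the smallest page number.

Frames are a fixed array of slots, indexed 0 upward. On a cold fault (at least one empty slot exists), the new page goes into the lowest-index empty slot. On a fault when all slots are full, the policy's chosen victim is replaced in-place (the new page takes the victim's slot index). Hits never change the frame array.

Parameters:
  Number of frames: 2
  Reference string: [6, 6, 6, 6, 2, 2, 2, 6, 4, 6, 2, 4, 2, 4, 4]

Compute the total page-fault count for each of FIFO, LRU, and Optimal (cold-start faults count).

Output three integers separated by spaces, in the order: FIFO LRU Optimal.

Answer: 6 5 4

Derivation:
--- FIFO ---
  step 0: ref 6 -> FAULT, frames=[6,-] (faults so far: 1)
  step 1: ref 6 -> HIT, frames=[6,-] (faults so far: 1)
  step 2: ref 6 -> HIT, frames=[6,-] (faults so far: 1)
  step 3: ref 6 -> HIT, frames=[6,-] (faults so far: 1)
  step 4: ref 2 -> FAULT, frames=[6,2] (faults so far: 2)
  step 5: ref 2 -> HIT, frames=[6,2] (faults so far: 2)
  step 6: ref 2 -> HIT, frames=[6,2] (faults so far: 2)
  step 7: ref 6 -> HIT, frames=[6,2] (faults so far: 2)
  step 8: ref 4 -> FAULT, evict 6, frames=[4,2] (faults so far: 3)
  step 9: ref 6 -> FAULT, evict 2, frames=[4,6] (faults so far: 4)
  step 10: ref 2 -> FAULT, evict 4, frames=[2,6] (faults so far: 5)
  step 11: ref 4 -> FAULT, evict 6, frames=[2,4] (faults so far: 6)
  step 12: ref 2 -> HIT, frames=[2,4] (faults so far: 6)
  step 13: ref 4 -> HIT, frames=[2,4] (faults so far: 6)
  step 14: ref 4 -> HIT, frames=[2,4] (faults so far: 6)
  FIFO total faults: 6
--- LRU ---
  step 0: ref 6 -> FAULT, frames=[6,-] (faults so far: 1)
  step 1: ref 6 -> HIT, frames=[6,-] (faults so far: 1)
  step 2: ref 6 -> HIT, frames=[6,-] (faults so far: 1)
  step 3: ref 6 -> HIT, frames=[6,-] (faults so far: 1)
  step 4: ref 2 -> FAULT, frames=[6,2] (faults so far: 2)
  step 5: ref 2 -> HIT, frames=[6,2] (faults so far: 2)
  step 6: ref 2 -> HIT, frames=[6,2] (faults so far: 2)
  step 7: ref 6 -> HIT, frames=[6,2] (faults so far: 2)
  step 8: ref 4 -> FAULT, evict 2, frames=[6,4] (faults so far: 3)
  step 9: ref 6 -> HIT, frames=[6,4] (faults so far: 3)
  step 10: ref 2 -> FAULT, evict 4, frames=[6,2] (faults so far: 4)
  step 11: ref 4 -> FAULT, evict 6, frames=[4,2] (faults so far: 5)
  step 12: ref 2 -> HIT, frames=[4,2] (faults so far: 5)
  step 13: ref 4 -> HIT, frames=[4,2] (faults so far: 5)
  step 14: ref 4 -> HIT, frames=[4,2] (faults so far: 5)
  LRU total faults: 5
--- Optimal ---
  step 0: ref 6 -> FAULT, frames=[6,-] (faults so far: 1)
  step 1: ref 6 -> HIT, frames=[6,-] (faults so far: 1)
  step 2: ref 6 -> HIT, frames=[6,-] (faults so far: 1)
  step 3: ref 6 -> HIT, frames=[6,-] (faults so far: 1)
  step 4: ref 2 -> FAULT, frames=[6,2] (faults so far: 2)
  step 5: ref 2 -> HIT, frames=[6,2] (faults so far: 2)
  step 6: ref 2 -> HIT, frames=[6,2] (faults so far: 2)
  step 7: ref 6 -> HIT, frames=[6,2] (faults so far: 2)
  step 8: ref 4 -> FAULT, evict 2, frames=[6,4] (faults so far: 3)
  step 9: ref 6 -> HIT, frames=[6,4] (faults so far: 3)
  step 10: ref 2 -> FAULT, evict 6, frames=[2,4] (faults so far: 4)
  step 11: ref 4 -> HIT, frames=[2,4] (faults so far: 4)
  step 12: ref 2 -> HIT, frames=[2,4] (faults so far: 4)
  step 13: ref 4 -> HIT, frames=[2,4] (faults so far: 4)
  step 14: ref 4 -> HIT, frames=[2,4] (faults so far: 4)
  Optimal total faults: 4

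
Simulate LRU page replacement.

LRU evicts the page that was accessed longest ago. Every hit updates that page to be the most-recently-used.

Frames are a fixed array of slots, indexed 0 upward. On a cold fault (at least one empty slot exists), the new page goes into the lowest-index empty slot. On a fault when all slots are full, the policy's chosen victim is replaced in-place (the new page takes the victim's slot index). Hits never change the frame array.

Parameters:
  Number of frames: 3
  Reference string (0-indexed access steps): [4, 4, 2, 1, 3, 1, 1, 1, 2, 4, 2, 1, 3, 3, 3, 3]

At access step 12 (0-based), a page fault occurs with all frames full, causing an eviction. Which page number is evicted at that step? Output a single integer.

Step 0: ref 4 -> FAULT, frames=[4,-,-]
Step 1: ref 4 -> HIT, frames=[4,-,-]
Step 2: ref 2 -> FAULT, frames=[4,2,-]
Step 3: ref 1 -> FAULT, frames=[4,2,1]
Step 4: ref 3 -> FAULT, evict 4, frames=[3,2,1]
Step 5: ref 1 -> HIT, frames=[3,2,1]
Step 6: ref 1 -> HIT, frames=[3,2,1]
Step 7: ref 1 -> HIT, frames=[3,2,1]
Step 8: ref 2 -> HIT, frames=[3,2,1]
Step 9: ref 4 -> FAULT, evict 3, frames=[4,2,1]
Step 10: ref 2 -> HIT, frames=[4,2,1]
Step 11: ref 1 -> HIT, frames=[4,2,1]
Step 12: ref 3 -> FAULT, evict 4, frames=[3,2,1]
At step 12: evicted page 4

Answer: 4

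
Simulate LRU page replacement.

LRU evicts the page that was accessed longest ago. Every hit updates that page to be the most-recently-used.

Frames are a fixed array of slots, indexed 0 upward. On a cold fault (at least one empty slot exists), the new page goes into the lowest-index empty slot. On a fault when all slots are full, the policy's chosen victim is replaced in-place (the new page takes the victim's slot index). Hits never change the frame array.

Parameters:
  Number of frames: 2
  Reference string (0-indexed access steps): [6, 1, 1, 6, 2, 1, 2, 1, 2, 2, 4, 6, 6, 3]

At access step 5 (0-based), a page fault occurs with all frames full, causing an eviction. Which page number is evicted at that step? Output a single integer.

Answer: 6

Derivation:
Step 0: ref 6 -> FAULT, frames=[6,-]
Step 1: ref 1 -> FAULT, frames=[6,1]
Step 2: ref 1 -> HIT, frames=[6,1]
Step 3: ref 6 -> HIT, frames=[6,1]
Step 4: ref 2 -> FAULT, evict 1, frames=[6,2]
Step 5: ref 1 -> FAULT, evict 6, frames=[1,2]
At step 5: evicted page 6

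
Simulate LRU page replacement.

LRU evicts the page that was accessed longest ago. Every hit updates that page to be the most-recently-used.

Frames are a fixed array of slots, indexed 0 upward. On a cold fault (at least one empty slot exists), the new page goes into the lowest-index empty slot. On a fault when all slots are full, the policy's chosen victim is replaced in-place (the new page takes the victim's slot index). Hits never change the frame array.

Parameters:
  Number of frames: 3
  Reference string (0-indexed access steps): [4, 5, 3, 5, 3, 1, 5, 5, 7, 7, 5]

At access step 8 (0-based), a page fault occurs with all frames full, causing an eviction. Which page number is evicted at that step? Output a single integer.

Step 0: ref 4 -> FAULT, frames=[4,-,-]
Step 1: ref 5 -> FAULT, frames=[4,5,-]
Step 2: ref 3 -> FAULT, frames=[4,5,3]
Step 3: ref 5 -> HIT, frames=[4,5,3]
Step 4: ref 3 -> HIT, frames=[4,5,3]
Step 5: ref 1 -> FAULT, evict 4, frames=[1,5,3]
Step 6: ref 5 -> HIT, frames=[1,5,3]
Step 7: ref 5 -> HIT, frames=[1,5,3]
Step 8: ref 7 -> FAULT, evict 3, frames=[1,5,7]
At step 8: evicted page 3

Answer: 3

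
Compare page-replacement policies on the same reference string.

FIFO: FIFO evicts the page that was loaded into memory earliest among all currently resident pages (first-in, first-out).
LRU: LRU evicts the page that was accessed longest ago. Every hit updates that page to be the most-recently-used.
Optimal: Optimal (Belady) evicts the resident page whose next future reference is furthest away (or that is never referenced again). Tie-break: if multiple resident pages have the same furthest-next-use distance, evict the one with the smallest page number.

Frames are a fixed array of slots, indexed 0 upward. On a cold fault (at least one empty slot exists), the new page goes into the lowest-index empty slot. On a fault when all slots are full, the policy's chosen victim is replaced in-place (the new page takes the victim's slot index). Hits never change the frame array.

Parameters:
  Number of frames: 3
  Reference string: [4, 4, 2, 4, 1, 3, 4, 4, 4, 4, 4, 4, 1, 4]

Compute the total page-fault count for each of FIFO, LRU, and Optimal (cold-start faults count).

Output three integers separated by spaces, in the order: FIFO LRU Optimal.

--- FIFO ---
  step 0: ref 4 -> FAULT, frames=[4,-,-] (faults so far: 1)
  step 1: ref 4 -> HIT, frames=[4,-,-] (faults so far: 1)
  step 2: ref 2 -> FAULT, frames=[4,2,-] (faults so far: 2)
  step 3: ref 4 -> HIT, frames=[4,2,-] (faults so far: 2)
  step 4: ref 1 -> FAULT, frames=[4,2,1] (faults so far: 3)
  step 5: ref 3 -> FAULT, evict 4, frames=[3,2,1] (faults so far: 4)
  step 6: ref 4 -> FAULT, evict 2, frames=[3,4,1] (faults so far: 5)
  step 7: ref 4 -> HIT, frames=[3,4,1] (faults so far: 5)
  step 8: ref 4 -> HIT, frames=[3,4,1] (faults so far: 5)
  step 9: ref 4 -> HIT, frames=[3,4,1] (faults so far: 5)
  step 10: ref 4 -> HIT, frames=[3,4,1] (faults so far: 5)
  step 11: ref 4 -> HIT, frames=[3,4,1] (faults so far: 5)
  step 12: ref 1 -> HIT, frames=[3,4,1] (faults so far: 5)
  step 13: ref 4 -> HIT, frames=[3,4,1] (faults so far: 5)
  FIFO total faults: 5
--- LRU ---
  step 0: ref 4 -> FAULT, frames=[4,-,-] (faults so far: 1)
  step 1: ref 4 -> HIT, frames=[4,-,-] (faults so far: 1)
  step 2: ref 2 -> FAULT, frames=[4,2,-] (faults so far: 2)
  step 3: ref 4 -> HIT, frames=[4,2,-] (faults so far: 2)
  step 4: ref 1 -> FAULT, frames=[4,2,1] (faults so far: 3)
  step 5: ref 3 -> FAULT, evict 2, frames=[4,3,1] (faults so far: 4)
  step 6: ref 4 -> HIT, frames=[4,3,1] (faults so far: 4)
  step 7: ref 4 -> HIT, frames=[4,3,1] (faults so far: 4)
  step 8: ref 4 -> HIT, frames=[4,3,1] (faults so far: 4)
  step 9: ref 4 -> HIT, frames=[4,3,1] (faults so far: 4)
  step 10: ref 4 -> HIT, frames=[4,3,1] (faults so far: 4)
  step 11: ref 4 -> HIT, frames=[4,3,1] (faults so far: 4)
  step 12: ref 1 -> HIT, frames=[4,3,1] (faults so far: 4)
  step 13: ref 4 -> HIT, frames=[4,3,1] (faults so far: 4)
  LRU total faults: 4
--- Optimal ---
  step 0: ref 4 -> FAULT, frames=[4,-,-] (faults so far: 1)
  step 1: ref 4 -> HIT, frames=[4,-,-] (faults so far: 1)
  step 2: ref 2 -> FAULT, frames=[4,2,-] (faults so far: 2)
  step 3: ref 4 -> HIT, frames=[4,2,-] (faults so far: 2)
  step 4: ref 1 -> FAULT, frames=[4,2,1] (faults so far: 3)
  step 5: ref 3 -> FAULT, evict 2, frames=[4,3,1] (faults so far: 4)
  step 6: ref 4 -> HIT, frames=[4,3,1] (faults so far: 4)
  step 7: ref 4 -> HIT, frames=[4,3,1] (faults so far: 4)
  step 8: ref 4 -> HIT, frames=[4,3,1] (faults so far: 4)
  step 9: ref 4 -> HIT, frames=[4,3,1] (faults so far: 4)
  step 10: ref 4 -> HIT, frames=[4,3,1] (faults so far: 4)
  step 11: ref 4 -> HIT, frames=[4,3,1] (faults so far: 4)
  step 12: ref 1 -> HIT, frames=[4,3,1] (faults so far: 4)
  step 13: ref 4 -> HIT, frames=[4,3,1] (faults so far: 4)
  Optimal total faults: 4

Answer: 5 4 4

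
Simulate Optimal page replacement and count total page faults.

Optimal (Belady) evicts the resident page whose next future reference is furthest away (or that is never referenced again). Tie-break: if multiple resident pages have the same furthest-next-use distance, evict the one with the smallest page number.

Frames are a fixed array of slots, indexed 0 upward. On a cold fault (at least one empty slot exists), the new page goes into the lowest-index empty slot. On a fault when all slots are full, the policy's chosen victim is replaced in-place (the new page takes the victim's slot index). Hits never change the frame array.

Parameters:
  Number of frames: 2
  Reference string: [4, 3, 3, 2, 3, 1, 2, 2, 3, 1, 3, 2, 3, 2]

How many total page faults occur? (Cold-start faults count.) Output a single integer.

Answer: 6

Derivation:
Step 0: ref 4 → FAULT, frames=[4,-]
Step 1: ref 3 → FAULT, frames=[4,3]
Step 2: ref 3 → HIT, frames=[4,3]
Step 3: ref 2 → FAULT (evict 4), frames=[2,3]
Step 4: ref 3 → HIT, frames=[2,3]
Step 5: ref 1 → FAULT (evict 3), frames=[2,1]
Step 6: ref 2 → HIT, frames=[2,1]
Step 7: ref 2 → HIT, frames=[2,1]
Step 8: ref 3 → FAULT (evict 2), frames=[3,1]
Step 9: ref 1 → HIT, frames=[3,1]
Step 10: ref 3 → HIT, frames=[3,1]
Step 11: ref 2 → FAULT (evict 1), frames=[3,2]
Step 12: ref 3 → HIT, frames=[3,2]
Step 13: ref 2 → HIT, frames=[3,2]
Total faults: 6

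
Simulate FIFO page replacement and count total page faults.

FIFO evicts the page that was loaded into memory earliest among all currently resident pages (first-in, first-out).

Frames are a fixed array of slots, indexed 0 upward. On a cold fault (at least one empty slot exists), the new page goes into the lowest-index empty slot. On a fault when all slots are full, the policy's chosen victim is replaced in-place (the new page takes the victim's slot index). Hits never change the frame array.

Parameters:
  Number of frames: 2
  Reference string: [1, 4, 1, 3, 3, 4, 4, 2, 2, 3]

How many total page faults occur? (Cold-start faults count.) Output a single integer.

Answer: 4

Derivation:
Step 0: ref 1 → FAULT, frames=[1,-]
Step 1: ref 4 → FAULT, frames=[1,4]
Step 2: ref 1 → HIT, frames=[1,4]
Step 3: ref 3 → FAULT (evict 1), frames=[3,4]
Step 4: ref 3 → HIT, frames=[3,4]
Step 5: ref 4 → HIT, frames=[3,4]
Step 6: ref 4 → HIT, frames=[3,4]
Step 7: ref 2 → FAULT (evict 4), frames=[3,2]
Step 8: ref 2 → HIT, frames=[3,2]
Step 9: ref 3 → HIT, frames=[3,2]
Total faults: 4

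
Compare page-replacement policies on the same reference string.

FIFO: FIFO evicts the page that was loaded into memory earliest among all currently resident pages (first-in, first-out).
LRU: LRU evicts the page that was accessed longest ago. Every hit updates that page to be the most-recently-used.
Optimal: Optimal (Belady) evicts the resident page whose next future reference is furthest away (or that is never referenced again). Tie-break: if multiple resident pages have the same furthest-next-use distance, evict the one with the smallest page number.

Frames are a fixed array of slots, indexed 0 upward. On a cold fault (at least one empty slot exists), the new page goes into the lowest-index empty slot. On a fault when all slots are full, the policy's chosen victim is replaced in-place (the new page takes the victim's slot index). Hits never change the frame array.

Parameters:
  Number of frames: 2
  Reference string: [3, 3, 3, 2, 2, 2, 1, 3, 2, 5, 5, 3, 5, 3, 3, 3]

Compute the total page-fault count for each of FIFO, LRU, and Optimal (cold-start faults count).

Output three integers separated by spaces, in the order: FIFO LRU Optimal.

Answer: 7 7 5

Derivation:
--- FIFO ---
  step 0: ref 3 -> FAULT, frames=[3,-] (faults so far: 1)
  step 1: ref 3 -> HIT, frames=[3,-] (faults so far: 1)
  step 2: ref 3 -> HIT, frames=[3,-] (faults so far: 1)
  step 3: ref 2 -> FAULT, frames=[3,2] (faults so far: 2)
  step 4: ref 2 -> HIT, frames=[3,2] (faults so far: 2)
  step 5: ref 2 -> HIT, frames=[3,2] (faults so far: 2)
  step 6: ref 1 -> FAULT, evict 3, frames=[1,2] (faults so far: 3)
  step 7: ref 3 -> FAULT, evict 2, frames=[1,3] (faults so far: 4)
  step 8: ref 2 -> FAULT, evict 1, frames=[2,3] (faults so far: 5)
  step 9: ref 5 -> FAULT, evict 3, frames=[2,5] (faults so far: 6)
  step 10: ref 5 -> HIT, frames=[2,5] (faults so far: 6)
  step 11: ref 3 -> FAULT, evict 2, frames=[3,5] (faults so far: 7)
  step 12: ref 5 -> HIT, frames=[3,5] (faults so far: 7)
  step 13: ref 3 -> HIT, frames=[3,5] (faults so far: 7)
  step 14: ref 3 -> HIT, frames=[3,5] (faults so far: 7)
  step 15: ref 3 -> HIT, frames=[3,5] (faults so far: 7)
  FIFO total faults: 7
--- LRU ---
  step 0: ref 3 -> FAULT, frames=[3,-] (faults so far: 1)
  step 1: ref 3 -> HIT, frames=[3,-] (faults so far: 1)
  step 2: ref 3 -> HIT, frames=[3,-] (faults so far: 1)
  step 3: ref 2 -> FAULT, frames=[3,2] (faults so far: 2)
  step 4: ref 2 -> HIT, frames=[3,2] (faults so far: 2)
  step 5: ref 2 -> HIT, frames=[3,2] (faults so far: 2)
  step 6: ref 1 -> FAULT, evict 3, frames=[1,2] (faults so far: 3)
  step 7: ref 3 -> FAULT, evict 2, frames=[1,3] (faults so far: 4)
  step 8: ref 2 -> FAULT, evict 1, frames=[2,3] (faults so far: 5)
  step 9: ref 5 -> FAULT, evict 3, frames=[2,5] (faults so far: 6)
  step 10: ref 5 -> HIT, frames=[2,5] (faults so far: 6)
  step 11: ref 3 -> FAULT, evict 2, frames=[3,5] (faults so far: 7)
  step 12: ref 5 -> HIT, frames=[3,5] (faults so far: 7)
  step 13: ref 3 -> HIT, frames=[3,5] (faults so far: 7)
  step 14: ref 3 -> HIT, frames=[3,5] (faults so far: 7)
  step 15: ref 3 -> HIT, frames=[3,5] (faults so far: 7)
  LRU total faults: 7
--- Optimal ---
  step 0: ref 3 -> FAULT, frames=[3,-] (faults so far: 1)
  step 1: ref 3 -> HIT, frames=[3,-] (faults so far: 1)
  step 2: ref 3 -> HIT, frames=[3,-] (faults so far: 1)
  step 3: ref 2 -> FAULT, frames=[3,2] (faults so far: 2)
  step 4: ref 2 -> HIT, frames=[3,2] (faults so far: 2)
  step 5: ref 2 -> HIT, frames=[3,2] (faults so far: 2)
  step 6: ref 1 -> FAULT, evict 2, frames=[3,1] (faults so far: 3)
  step 7: ref 3 -> HIT, frames=[3,1] (faults so far: 3)
  step 8: ref 2 -> FAULT, evict 1, frames=[3,2] (faults so far: 4)
  step 9: ref 5 -> FAULT, evict 2, frames=[3,5] (faults so far: 5)
  step 10: ref 5 -> HIT, frames=[3,5] (faults so far: 5)
  step 11: ref 3 -> HIT, frames=[3,5] (faults so far: 5)
  step 12: ref 5 -> HIT, frames=[3,5] (faults so far: 5)
  step 13: ref 3 -> HIT, frames=[3,5] (faults so far: 5)
  step 14: ref 3 -> HIT, frames=[3,5] (faults so far: 5)
  step 15: ref 3 -> HIT, frames=[3,5] (faults so far: 5)
  Optimal total faults: 5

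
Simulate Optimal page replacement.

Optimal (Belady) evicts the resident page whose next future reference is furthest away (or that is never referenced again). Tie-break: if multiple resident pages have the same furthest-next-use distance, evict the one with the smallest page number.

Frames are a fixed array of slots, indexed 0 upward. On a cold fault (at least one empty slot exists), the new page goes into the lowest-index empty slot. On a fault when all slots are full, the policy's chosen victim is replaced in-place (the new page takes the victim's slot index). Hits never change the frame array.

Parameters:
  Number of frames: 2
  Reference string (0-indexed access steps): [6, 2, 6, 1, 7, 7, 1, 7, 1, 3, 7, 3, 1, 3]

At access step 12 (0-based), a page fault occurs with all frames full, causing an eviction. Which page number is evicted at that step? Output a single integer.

Answer: 7

Derivation:
Step 0: ref 6 -> FAULT, frames=[6,-]
Step 1: ref 2 -> FAULT, frames=[6,2]
Step 2: ref 6 -> HIT, frames=[6,2]
Step 3: ref 1 -> FAULT, evict 2, frames=[6,1]
Step 4: ref 7 -> FAULT, evict 6, frames=[7,1]
Step 5: ref 7 -> HIT, frames=[7,1]
Step 6: ref 1 -> HIT, frames=[7,1]
Step 7: ref 7 -> HIT, frames=[7,1]
Step 8: ref 1 -> HIT, frames=[7,1]
Step 9: ref 3 -> FAULT, evict 1, frames=[7,3]
Step 10: ref 7 -> HIT, frames=[7,3]
Step 11: ref 3 -> HIT, frames=[7,3]
Step 12: ref 1 -> FAULT, evict 7, frames=[1,3]
At step 12: evicted page 7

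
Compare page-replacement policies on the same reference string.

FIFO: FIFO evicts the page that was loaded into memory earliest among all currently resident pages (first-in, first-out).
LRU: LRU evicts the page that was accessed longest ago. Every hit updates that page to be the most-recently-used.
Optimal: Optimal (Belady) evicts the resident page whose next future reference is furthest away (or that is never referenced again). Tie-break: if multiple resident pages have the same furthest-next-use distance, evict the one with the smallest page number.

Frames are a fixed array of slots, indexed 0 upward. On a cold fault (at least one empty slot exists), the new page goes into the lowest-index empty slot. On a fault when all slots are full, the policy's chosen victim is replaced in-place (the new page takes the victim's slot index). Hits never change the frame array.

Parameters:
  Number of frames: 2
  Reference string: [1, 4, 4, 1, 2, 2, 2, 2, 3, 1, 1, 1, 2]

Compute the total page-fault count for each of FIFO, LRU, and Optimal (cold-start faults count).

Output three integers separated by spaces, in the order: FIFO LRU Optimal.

Answer: 6 6 5

Derivation:
--- FIFO ---
  step 0: ref 1 -> FAULT, frames=[1,-] (faults so far: 1)
  step 1: ref 4 -> FAULT, frames=[1,4] (faults so far: 2)
  step 2: ref 4 -> HIT, frames=[1,4] (faults so far: 2)
  step 3: ref 1 -> HIT, frames=[1,4] (faults so far: 2)
  step 4: ref 2 -> FAULT, evict 1, frames=[2,4] (faults so far: 3)
  step 5: ref 2 -> HIT, frames=[2,4] (faults so far: 3)
  step 6: ref 2 -> HIT, frames=[2,4] (faults so far: 3)
  step 7: ref 2 -> HIT, frames=[2,4] (faults so far: 3)
  step 8: ref 3 -> FAULT, evict 4, frames=[2,3] (faults so far: 4)
  step 9: ref 1 -> FAULT, evict 2, frames=[1,3] (faults so far: 5)
  step 10: ref 1 -> HIT, frames=[1,3] (faults so far: 5)
  step 11: ref 1 -> HIT, frames=[1,3] (faults so far: 5)
  step 12: ref 2 -> FAULT, evict 3, frames=[1,2] (faults so far: 6)
  FIFO total faults: 6
--- LRU ---
  step 0: ref 1 -> FAULT, frames=[1,-] (faults so far: 1)
  step 1: ref 4 -> FAULT, frames=[1,4] (faults so far: 2)
  step 2: ref 4 -> HIT, frames=[1,4] (faults so far: 2)
  step 3: ref 1 -> HIT, frames=[1,4] (faults so far: 2)
  step 4: ref 2 -> FAULT, evict 4, frames=[1,2] (faults so far: 3)
  step 5: ref 2 -> HIT, frames=[1,2] (faults so far: 3)
  step 6: ref 2 -> HIT, frames=[1,2] (faults so far: 3)
  step 7: ref 2 -> HIT, frames=[1,2] (faults so far: 3)
  step 8: ref 3 -> FAULT, evict 1, frames=[3,2] (faults so far: 4)
  step 9: ref 1 -> FAULT, evict 2, frames=[3,1] (faults so far: 5)
  step 10: ref 1 -> HIT, frames=[3,1] (faults so far: 5)
  step 11: ref 1 -> HIT, frames=[3,1] (faults so far: 5)
  step 12: ref 2 -> FAULT, evict 3, frames=[2,1] (faults so far: 6)
  LRU total faults: 6
--- Optimal ---
  step 0: ref 1 -> FAULT, frames=[1,-] (faults so far: 1)
  step 1: ref 4 -> FAULT, frames=[1,4] (faults so far: 2)
  step 2: ref 4 -> HIT, frames=[1,4] (faults so far: 2)
  step 3: ref 1 -> HIT, frames=[1,4] (faults so far: 2)
  step 4: ref 2 -> FAULT, evict 4, frames=[1,2] (faults so far: 3)
  step 5: ref 2 -> HIT, frames=[1,2] (faults so far: 3)
  step 6: ref 2 -> HIT, frames=[1,2] (faults so far: 3)
  step 7: ref 2 -> HIT, frames=[1,2] (faults so far: 3)
  step 8: ref 3 -> FAULT, evict 2, frames=[1,3] (faults so far: 4)
  step 9: ref 1 -> HIT, frames=[1,3] (faults so far: 4)
  step 10: ref 1 -> HIT, frames=[1,3] (faults so far: 4)
  step 11: ref 1 -> HIT, frames=[1,3] (faults so far: 4)
  step 12: ref 2 -> FAULT, evict 1, frames=[2,3] (faults so far: 5)
  Optimal total faults: 5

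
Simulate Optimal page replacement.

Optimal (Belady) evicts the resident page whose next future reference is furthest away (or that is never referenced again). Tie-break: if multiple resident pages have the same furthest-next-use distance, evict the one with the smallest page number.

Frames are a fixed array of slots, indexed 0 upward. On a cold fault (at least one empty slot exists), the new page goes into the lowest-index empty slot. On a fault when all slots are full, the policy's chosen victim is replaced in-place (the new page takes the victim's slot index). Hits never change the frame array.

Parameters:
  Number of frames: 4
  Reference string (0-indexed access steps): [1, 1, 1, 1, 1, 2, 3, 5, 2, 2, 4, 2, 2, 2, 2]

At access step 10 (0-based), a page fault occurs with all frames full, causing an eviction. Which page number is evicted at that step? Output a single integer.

Step 0: ref 1 -> FAULT, frames=[1,-,-,-]
Step 1: ref 1 -> HIT, frames=[1,-,-,-]
Step 2: ref 1 -> HIT, frames=[1,-,-,-]
Step 3: ref 1 -> HIT, frames=[1,-,-,-]
Step 4: ref 1 -> HIT, frames=[1,-,-,-]
Step 5: ref 2 -> FAULT, frames=[1,2,-,-]
Step 6: ref 3 -> FAULT, frames=[1,2,3,-]
Step 7: ref 5 -> FAULT, frames=[1,2,3,5]
Step 8: ref 2 -> HIT, frames=[1,2,3,5]
Step 9: ref 2 -> HIT, frames=[1,2,3,5]
Step 10: ref 4 -> FAULT, evict 1, frames=[4,2,3,5]
At step 10: evicted page 1

Answer: 1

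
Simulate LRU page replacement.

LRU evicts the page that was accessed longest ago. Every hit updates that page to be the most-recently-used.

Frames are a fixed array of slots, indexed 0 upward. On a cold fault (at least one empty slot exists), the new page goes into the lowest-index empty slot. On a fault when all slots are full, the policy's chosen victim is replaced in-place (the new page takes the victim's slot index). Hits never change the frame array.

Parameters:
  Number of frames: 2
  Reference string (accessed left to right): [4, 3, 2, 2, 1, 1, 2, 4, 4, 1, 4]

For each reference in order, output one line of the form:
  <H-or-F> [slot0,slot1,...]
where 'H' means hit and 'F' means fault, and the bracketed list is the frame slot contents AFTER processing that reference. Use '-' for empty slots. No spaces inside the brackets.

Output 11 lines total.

F [4,-]
F [4,3]
F [2,3]
H [2,3]
F [2,1]
H [2,1]
H [2,1]
F [2,4]
H [2,4]
F [1,4]
H [1,4]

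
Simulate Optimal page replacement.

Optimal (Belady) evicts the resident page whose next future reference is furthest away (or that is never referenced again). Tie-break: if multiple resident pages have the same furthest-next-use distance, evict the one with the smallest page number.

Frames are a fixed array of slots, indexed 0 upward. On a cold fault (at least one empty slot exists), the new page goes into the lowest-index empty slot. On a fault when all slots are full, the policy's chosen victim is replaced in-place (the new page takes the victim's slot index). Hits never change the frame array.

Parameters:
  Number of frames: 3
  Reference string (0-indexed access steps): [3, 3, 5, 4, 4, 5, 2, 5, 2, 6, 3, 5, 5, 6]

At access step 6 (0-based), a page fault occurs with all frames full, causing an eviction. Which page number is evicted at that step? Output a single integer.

Step 0: ref 3 -> FAULT, frames=[3,-,-]
Step 1: ref 3 -> HIT, frames=[3,-,-]
Step 2: ref 5 -> FAULT, frames=[3,5,-]
Step 3: ref 4 -> FAULT, frames=[3,5,4]
Step 4: ref 4 -> HIT, frames=[3,5,4]
Step 5: ref 5 -> HIT, frames=[3,5,4]
Step 6: ref 2 -> FAULT, evict 4, frames=[3,5,2]
At step 6: evicted page 4

Answer: 4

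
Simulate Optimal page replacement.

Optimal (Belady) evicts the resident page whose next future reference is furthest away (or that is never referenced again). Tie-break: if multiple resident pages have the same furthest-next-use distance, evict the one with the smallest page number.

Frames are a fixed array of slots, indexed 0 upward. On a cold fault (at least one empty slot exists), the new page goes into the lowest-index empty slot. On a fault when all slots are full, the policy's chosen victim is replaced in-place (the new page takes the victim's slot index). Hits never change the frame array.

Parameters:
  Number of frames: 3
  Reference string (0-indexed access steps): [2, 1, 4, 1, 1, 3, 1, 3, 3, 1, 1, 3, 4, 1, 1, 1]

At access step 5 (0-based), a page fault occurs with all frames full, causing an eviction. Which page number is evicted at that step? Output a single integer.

Step 0: ref 2 -> FAULT, frames=[2,-,-]
Step 1: ref 1 -> FAULT, frames=[2,1,-]
Step 2: ref 4 -> FAULT, frames=[2,1,4]
Step 3: ref 1 -> HIT, frames=[2,1,4]
Step 4: ref 1 -> HIT, frames=[2,1,4]
Step 5: ref 3 -> FAULT, evict 2, frames=[3,1,4]
At step 5: evicted page 2

Answer: 2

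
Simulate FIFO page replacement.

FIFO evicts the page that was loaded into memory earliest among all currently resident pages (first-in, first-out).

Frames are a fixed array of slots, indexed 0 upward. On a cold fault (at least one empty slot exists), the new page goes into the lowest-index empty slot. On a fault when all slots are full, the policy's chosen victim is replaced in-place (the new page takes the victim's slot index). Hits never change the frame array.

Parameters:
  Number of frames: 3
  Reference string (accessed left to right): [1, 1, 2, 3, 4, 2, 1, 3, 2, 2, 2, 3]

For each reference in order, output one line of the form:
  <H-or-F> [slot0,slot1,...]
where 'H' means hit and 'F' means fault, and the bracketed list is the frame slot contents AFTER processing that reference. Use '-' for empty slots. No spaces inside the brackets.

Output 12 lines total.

F [1,-,-]
H [1,-,-]
F [1,2,-]
F [1,2,3]
F [4,2,3]
H [4,2,3]
F [4,1,3]
H [4,1,3]
F [4,1,2]
H [4,1,2]
H [4,1,2]
F [3,1,2]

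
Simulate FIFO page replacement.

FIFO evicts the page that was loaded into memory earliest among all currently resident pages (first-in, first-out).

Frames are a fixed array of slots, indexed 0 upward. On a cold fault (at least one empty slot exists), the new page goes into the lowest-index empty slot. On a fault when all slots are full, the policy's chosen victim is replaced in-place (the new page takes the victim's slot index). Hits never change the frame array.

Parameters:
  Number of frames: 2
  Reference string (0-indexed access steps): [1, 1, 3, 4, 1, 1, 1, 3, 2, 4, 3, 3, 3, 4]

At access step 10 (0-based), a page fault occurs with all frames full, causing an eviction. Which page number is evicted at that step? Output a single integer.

Answer: 2

Derivation:
Step 0: ref 1 -> FAULT, frames=[1,-]
Step 1: ref 1 -> HIT, frames=[1,-]
Step 2: ref 3 -> FAULT, frames=[1,3]
Step 3: ref 4 -> FAULT, evict 1, frames=[4,3]
Step 4: ref 1 -> FAULT, evict 3, frames=[4,1]
Step 5: ref 1 -> HIT, frames=[4,1]
Step 6: ref 1 -> HIT, frames=[4,1]
Step 7: ref 3 -> FAULT, evict 4, frames=[3,1]
Step 8: ref 2 -> FAULT, evict 1, frames=[3,2]
Step 9: ref 4 -> FAULT, evict 3, frames=[4,2]
Step 10: ref 3 -> FAULT, evict 2, frames=[4,3]
At step 10: evicted page 2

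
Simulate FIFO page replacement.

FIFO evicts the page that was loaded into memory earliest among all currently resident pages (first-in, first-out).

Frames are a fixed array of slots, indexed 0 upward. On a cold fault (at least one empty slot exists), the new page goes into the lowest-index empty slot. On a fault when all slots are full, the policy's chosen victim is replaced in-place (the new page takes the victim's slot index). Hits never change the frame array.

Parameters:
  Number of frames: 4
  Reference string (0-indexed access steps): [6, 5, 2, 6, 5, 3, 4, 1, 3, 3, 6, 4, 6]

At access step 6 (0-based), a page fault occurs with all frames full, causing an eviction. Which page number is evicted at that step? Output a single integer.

Step 0: ref 6 -> FAULT, frames=[6,-,-,-]
Step 1: ref 5 -> FAULT, frames=[6,5,-,-]
Step 2: ref 2 -> FAULT, frames=[6,5,2,-]
Step 3: ref 6 -> HIT, frames=[6,5,2,-]
Step 4: ref 5 -> HIT, frames=[6,5,2,-]
Step 5: ref 3 -> FAULT, frames=[6,5,2,3]
Step 6: ref 4 -> FAULT, evict 6, frames=[4,5,2,3]
At step 6: evicted page 6

Answer: 6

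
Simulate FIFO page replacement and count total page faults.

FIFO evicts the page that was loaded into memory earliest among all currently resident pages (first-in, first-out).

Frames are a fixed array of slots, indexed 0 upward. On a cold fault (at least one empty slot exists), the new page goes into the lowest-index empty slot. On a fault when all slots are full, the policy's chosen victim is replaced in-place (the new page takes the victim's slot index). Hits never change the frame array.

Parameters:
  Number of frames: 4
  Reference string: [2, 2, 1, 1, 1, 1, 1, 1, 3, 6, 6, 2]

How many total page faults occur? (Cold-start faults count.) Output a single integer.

Step 0: ref 2 → FAULT, frames=[2,-,-,-]
Step 1: ref 2 → HIT, frames=[2,-,-,-]
Step 2: ref 1 → FAULT, frames=[2,1,-,-]
Step 3: ref 1 → HIT, frames=[2,1,-,-]
Step 4: ref 1 → HIT, frames=[2,1,-,-]
Step 5: ref 1 → HIT, frames=[2,1,-,-]
Step 6: ref 1 → HIT, frames=[2,1,-,-]
Step 7: ref 1 → HIT, frames=[2,1,-,-]
Step 8: ref 3 → FAULT, frames=[2,1,3,-]
Step 9: ref 6 → FAULT, frames=[2,1,3,6]
Step 10: ref 6 → HIT, frames=[2,1,3,6]
Step 11: ref 2 → HIT, frames=[2,1,3,6]
Total faults: 4

Answer: 4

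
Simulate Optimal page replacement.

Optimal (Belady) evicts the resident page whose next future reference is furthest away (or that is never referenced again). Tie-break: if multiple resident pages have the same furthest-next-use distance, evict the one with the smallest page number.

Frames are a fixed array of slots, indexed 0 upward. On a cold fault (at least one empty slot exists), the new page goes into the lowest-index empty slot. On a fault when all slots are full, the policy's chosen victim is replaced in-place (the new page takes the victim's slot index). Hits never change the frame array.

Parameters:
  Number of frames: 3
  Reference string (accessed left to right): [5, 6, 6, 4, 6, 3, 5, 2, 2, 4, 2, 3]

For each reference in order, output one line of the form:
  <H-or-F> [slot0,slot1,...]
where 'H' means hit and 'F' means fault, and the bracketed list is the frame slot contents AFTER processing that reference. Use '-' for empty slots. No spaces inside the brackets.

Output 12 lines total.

F [5,-,-]
F [5,6,-]
H [5,6,-]
F [5,6,4]
H [5,6,4]
F [5,3,4]
H [5,3,4]
F [2,3,4]
H [2,3,4]
H [2,3,4]
H [2,3,4]
H [2,3,4]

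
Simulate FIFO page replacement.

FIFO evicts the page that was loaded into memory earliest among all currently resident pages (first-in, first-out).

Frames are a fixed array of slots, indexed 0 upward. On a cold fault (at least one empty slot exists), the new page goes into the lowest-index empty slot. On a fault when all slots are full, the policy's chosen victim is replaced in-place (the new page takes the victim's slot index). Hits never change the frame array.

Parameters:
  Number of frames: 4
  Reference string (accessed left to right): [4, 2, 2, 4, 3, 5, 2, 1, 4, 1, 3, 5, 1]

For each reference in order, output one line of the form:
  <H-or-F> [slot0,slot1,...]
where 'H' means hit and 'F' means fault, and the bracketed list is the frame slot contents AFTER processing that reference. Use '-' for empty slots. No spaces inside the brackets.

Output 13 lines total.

F [4,-,-,-]
F [4,2,-,-]
H [4,2,-,-]
H [4,2,-,-]
F [4,2,3,-]
F [4,2,3,5]
H [4,2,3,5]
F [1,2,3,5]
F [1,4,3,5]
H [1,4,3,5]
H [1,4,3,5]
H [1,4,3,5]
H [1,4,3,5]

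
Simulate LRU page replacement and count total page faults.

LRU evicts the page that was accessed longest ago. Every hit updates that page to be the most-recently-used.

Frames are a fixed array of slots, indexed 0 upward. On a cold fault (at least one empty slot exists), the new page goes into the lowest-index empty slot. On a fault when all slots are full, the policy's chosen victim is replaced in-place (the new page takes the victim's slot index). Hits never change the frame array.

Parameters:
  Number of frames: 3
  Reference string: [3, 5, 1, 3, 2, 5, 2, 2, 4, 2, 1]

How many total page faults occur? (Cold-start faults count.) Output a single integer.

Answer: 7

Derivation:
Step 0: ref 3 → FAULT, frames=[3,-,-]
Step 1: ref 5 → FAULT, frames=[3,5,-]
Step 2: ref 1 → FAULT, frames=[3,5,1]
Step 3: ref 3 → HIT, frames=[3,5,1]
Step 4: ref 2 → FAULT (evict 5), frames=[3,2,1]
Step 5: ref 5 → FAULT (evict 1), frames=[3,2,5]
Step 6: ref 2 → HIT, frames=[3,2,5]
Step 7: ref 2 → HIT, frames=[3,2,5]
Step 8: ref 4 → FAULT (evict 3), frames=[4,2,5]
Step 9: ref 2 → HIT, frames=[4,2,5]
Step 10: ref 1 → FAULT (evict 5), frames=[4,2,1]
Total faults: 7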